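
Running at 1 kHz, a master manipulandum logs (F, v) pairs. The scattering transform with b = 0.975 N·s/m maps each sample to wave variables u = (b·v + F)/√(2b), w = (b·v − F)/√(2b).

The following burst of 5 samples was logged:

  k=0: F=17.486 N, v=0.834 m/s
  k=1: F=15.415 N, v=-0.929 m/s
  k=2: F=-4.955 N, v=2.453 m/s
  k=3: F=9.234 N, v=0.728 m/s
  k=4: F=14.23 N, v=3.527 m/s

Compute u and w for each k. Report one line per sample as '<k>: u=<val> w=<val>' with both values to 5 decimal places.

k=0: b·v=0.975×0.834=0.81315; √(2b)=1.39642; u=(0.81315+17.486)/1.39642=13.10429, w=(0.81315−17.486)/1.39642=-11.93968
k=1: b·v=0.975×(-0.929)=-0.90577; √(2b)=1.39642; u=(-0.90577+15.415)/1.39642=10.39027, w=(-0.90577−15.415)/1.39642=-11.68755
k=2: b·v=0.975×2.453=2.39167; √(2b)=1.39642; u=(2.39167+(-4.955))/1.39642=-1.83564, w=(2.39167−(-4.955))/1.39642=5.26106
k=3: b·v=0.975×0.728=0.70980; √(2b)=1.39642; u=(0.70980+9.234)/1.39642=7.12090, w=(0.70980−9.234)/1.39642=-6.10431
k=4: b·v=0.975×3.527=3.43883; √(2b)=1.39642; u=(3.43883+14.23)/1.39642=12.65291, w=(3.43883−14.23)/1.39642=-7.72772

0: u=13.10429 w=-11.93968
1: u=10.39027 w=-11.68755
2: u=-1.83564 w=5.26106
3: u=7.12090 w=-6.10431
4: u=12.65291 w=-7.72772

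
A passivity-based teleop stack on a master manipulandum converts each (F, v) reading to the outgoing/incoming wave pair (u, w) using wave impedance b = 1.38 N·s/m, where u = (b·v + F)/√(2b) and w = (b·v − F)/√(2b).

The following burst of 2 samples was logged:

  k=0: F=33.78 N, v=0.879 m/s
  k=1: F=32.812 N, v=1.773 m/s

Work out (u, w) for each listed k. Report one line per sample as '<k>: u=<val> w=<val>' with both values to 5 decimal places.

0: u=21.06332 w=-19.60302
1: u=21.22327 w=-18.27774

k=0: b·v=1.38×0.879=1.21302; √(2b)=1.66132; u=(1.21302+33.78)/1.66132=21.06332, w=(1.21302−33.78)/1.66132=-19.60302
k=1: b·v=1.38×1.773=2.44674; √(2b)=1.66132; u=(2.44674+32.812)/1.66132=21.22327, w=(2.44674−32.812)/1.66132=-18.27774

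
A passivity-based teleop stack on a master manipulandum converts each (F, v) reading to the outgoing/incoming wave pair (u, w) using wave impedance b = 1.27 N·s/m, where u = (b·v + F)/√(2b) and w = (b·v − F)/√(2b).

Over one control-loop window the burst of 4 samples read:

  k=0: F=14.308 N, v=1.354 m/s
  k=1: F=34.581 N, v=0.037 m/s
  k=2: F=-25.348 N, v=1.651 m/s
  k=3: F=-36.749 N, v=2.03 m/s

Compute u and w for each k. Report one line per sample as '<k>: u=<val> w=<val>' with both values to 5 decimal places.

k=0: b·v=1.27×1.354=1.71958; √(2b)=1.59374; u=(1.71958+14.308)/1.59374=10.05660, w=(1.71958−14.308)/1.59374=-7.89868
k=1: b·v=1.27×0.037=0.04699; √(2b)=1.59374; u=(0.04699+34.581)/1.59374=21.72753, w=(0.04699−34.581)/1.59374=-21.66857
k=2: b·v=1.27×1.651=2.09677; √(2b)=1.59374; u=(2.09677+(-25.348))/1.59374=-14.58912, w=(2.09677−(-25.348))/1.59374=17.22038
k=3: b·v=1.27×2.03=2.57810; √(2b)=1.59374; u=(2.57810+(-36.749))/1.59374=-21.44073, w=(2.57810−(-36.749))/1.59374=24.67602

0: u=10.05660 w=-7.89868
1: u=21.72753 w=-21.66857
2: u=-14.58912 w=17.22038
3: u=-21.44073 w=24.67602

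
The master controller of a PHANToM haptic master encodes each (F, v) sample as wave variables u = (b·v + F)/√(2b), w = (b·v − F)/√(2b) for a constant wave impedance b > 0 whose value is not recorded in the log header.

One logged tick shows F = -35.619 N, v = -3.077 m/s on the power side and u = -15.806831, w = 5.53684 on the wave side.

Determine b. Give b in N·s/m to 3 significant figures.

u + w = -10.269991;  u + w = √(2b)·v, so √(2b) = -10.269991/(-3.077) = 3.337664.
b = (√(2b))²/2 = 11.139999/2 = 5.569999.
(Check via u − w = 2F/√(2b): u − w = -21.343671, 2F/√(2b) = -21.343673.)

b = 5.57 N·s/m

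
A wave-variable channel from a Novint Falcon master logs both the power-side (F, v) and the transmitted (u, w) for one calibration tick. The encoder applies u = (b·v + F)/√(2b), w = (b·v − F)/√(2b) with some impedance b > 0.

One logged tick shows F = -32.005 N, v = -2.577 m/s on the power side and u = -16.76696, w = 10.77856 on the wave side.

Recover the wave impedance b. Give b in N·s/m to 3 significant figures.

u + w = -5.9884;  u + w = √(2b)·v, so √(2b) = -5.9884/(-2.577) = 2.3238.
b = (√(2b))²/2 = 5.4000/2 = 2.7000.
(Check via u − w = 2F/√(2b): u − w = -27.5455, 2F/√(2b) = -27.5455.)

b = 2.7 N·s/m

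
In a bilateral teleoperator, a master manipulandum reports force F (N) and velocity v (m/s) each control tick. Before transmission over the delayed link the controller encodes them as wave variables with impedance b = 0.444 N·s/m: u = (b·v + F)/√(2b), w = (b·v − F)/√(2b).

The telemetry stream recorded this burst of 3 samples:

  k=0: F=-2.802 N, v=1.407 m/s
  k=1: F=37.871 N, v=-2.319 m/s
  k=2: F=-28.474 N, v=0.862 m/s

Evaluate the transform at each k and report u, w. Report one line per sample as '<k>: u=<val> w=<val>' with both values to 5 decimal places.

0: u=-2.31052 w=3.63639
1: u=39.09572 w=-41.28100
2: u=-29.81020 w=30.62250

k=0: b·v=0.444×1.407=0.62471; √(2b)=0.94234; u=(0.62471+(-2.802))/0.94234=-2.31052, w=(0.62471−(-2.802))/0.94234=3.63639
k=1: b·v=0.444×(-2.319)=-1.02964; √(2b)=0.94234; u=(-1.02964+37.871)/0.94234=39.09572, w=(-1.02964−37.871)/0.94234=-41.28100
k=2: b·v=0.444×0.862=0.38273; √(2b)=0.94234; u=(0.38273+(-28.474))/0.94234=-29.81020, w=(0.38273−(-28.474))/0.94234=30.62250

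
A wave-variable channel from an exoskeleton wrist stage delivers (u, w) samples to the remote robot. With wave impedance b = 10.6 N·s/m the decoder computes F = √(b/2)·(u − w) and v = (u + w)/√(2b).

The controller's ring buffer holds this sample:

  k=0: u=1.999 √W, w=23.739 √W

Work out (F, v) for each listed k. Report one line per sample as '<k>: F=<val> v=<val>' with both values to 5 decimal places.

k=0: u−w=-21.74000, u+w=25.73800; √(b/2)=2.30217, √(2b)=4.60435; F=2.30217×(-21.74)=-50.04924, v=25.73800/4.60435=5.58994

0: F=-50.04924 v=5.58994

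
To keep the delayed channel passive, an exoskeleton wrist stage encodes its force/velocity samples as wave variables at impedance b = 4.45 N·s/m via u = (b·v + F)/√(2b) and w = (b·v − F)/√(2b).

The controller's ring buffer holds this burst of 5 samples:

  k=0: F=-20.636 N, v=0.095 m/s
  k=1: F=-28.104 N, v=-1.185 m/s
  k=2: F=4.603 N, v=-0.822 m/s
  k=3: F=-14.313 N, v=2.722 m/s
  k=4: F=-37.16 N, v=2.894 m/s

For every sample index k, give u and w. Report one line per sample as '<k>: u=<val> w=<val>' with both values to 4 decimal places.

0: u=-6.7755 w=7.0589
1: u=-11.1881 w=7.6529
2: u=0.3168 w=-2.7691
3: u=-0.7375 w=8.8580
4: u=-8.1392 w=16.7729

k=0: b·v=4.45×0.095=0.4228; √(2b)=2.9833; u=(0.4228+(-20.636))/2.9833=-6.7755, w=(0.4228−(-20.636))/2.9833=7.0589
k=1: b·v=4.45×(-1.185)=-5.2733; √(2b)=2.9833; u=(-5.2733+(-28.104))/2.9833=-11.1881, w=(-5.2733−(-28.104))/2.9833=7.6529
k=2: b·v=4.45×(-0.822)=-3.6579; √(2b)=2.9833; u=(-3.6579+4.603)/2.9833=0.3168, w=(-3.6579−4.603)/2.9833=-2.7691
k=3: b·v=4.45×2.722=12.1129; √(2b)=2.9833; u=(12.1129+(-14.313))/2.9833=-0.7375, w=(12.1129−(-14.313))/2.9833=8.8580
k=4: b·v=4.45×2.894=12.8783; √(2b)=2.9833; u=(12.8783+(-37.16))/2.9833=-8.1392, w=(12.8783−(-37.16))/2.9833=16.7729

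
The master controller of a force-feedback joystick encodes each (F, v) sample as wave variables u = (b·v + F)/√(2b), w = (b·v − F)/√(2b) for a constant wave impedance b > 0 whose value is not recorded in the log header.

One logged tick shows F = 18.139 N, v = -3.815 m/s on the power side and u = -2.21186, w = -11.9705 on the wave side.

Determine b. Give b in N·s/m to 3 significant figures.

u + w = -14.1824;  u + w = √(2b)·v, so √(2b) = -14.1824/(-3.815) = 3.7175.
b = (√(2b))²/2 = 13.8200/2 = 6.9100.
(Check via u − w = 2F/√(2b): u − w = 9.7586, 2F/√(2b) = 9.7586.)

b = 6.91 N·s/m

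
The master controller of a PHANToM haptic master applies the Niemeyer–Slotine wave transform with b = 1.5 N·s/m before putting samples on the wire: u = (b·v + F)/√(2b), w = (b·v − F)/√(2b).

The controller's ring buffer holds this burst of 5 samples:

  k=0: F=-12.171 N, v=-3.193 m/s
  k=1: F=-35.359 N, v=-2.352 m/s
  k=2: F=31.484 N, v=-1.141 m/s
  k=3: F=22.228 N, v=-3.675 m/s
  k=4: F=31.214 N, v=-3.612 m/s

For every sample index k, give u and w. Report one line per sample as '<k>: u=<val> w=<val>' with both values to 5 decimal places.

k=0: b·v=1.5×(-3.193)=-4.78950; √(2b)=1.73205; u=(-4.78950+(-12.171))/1.73205=-9.79215, w=(-4.78950−(-12.171))/1.73205=4.26171
k=1: b·v=1.5×(-2.352)=-3.52800; √(2b)=1.73205; u=(-3.52800+(-35.359))/1.73205=-22.45142, w=(-3.52800−(-35.359))/1.73205=18.37764
k=2: b·v=1.5×(-1.141)=-1.71150; √(2b)=1.73205; u=(-1.71150+31.484)/1.73205=17.18916, w=(-1.71150−31.484)/1.73205=-19.16543
k=3: b·v=1.5×(-3.675)=-5.51250; √(2b)=1.73205; u=(-5.51250+22.228)/1.73205=9.65070, w=(-5.51250−22.228)/1.73205=-16.01599
k=4: b·v=1.5×(-3.612)=-5.41800; √(2b)=1.73205; u=(-5.41800+31.214)/1.73205=14.89333, w=(-5.41800−31.214)/1.73205=-21.14950

0: u=-9.79215 w=4.26171
1: u=-22.45142 w=18.37764
2: u=17.18916 w=-19.16543
3: u=9.65070 w=-16.01599
4: u=14.89333 w=-21.14950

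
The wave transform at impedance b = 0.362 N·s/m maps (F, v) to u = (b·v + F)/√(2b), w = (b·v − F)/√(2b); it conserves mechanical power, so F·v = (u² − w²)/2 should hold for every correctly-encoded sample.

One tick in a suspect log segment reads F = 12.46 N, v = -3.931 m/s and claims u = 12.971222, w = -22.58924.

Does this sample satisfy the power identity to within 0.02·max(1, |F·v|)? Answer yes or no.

no

F·v = 12.46×(-3.931) = -48.980260 W.
(u² − w²)/2 = (168.252600 − 510.273764)/2 = -171.010582 W.
|Δ| = 122.030322;  2% of max(1, |F·v|) = 0.979605.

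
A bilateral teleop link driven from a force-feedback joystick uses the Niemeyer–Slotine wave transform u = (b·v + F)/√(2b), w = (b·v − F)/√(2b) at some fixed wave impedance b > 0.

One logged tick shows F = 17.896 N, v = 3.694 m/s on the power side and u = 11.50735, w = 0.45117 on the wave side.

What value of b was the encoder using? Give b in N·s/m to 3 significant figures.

b = 5.24 N·s/m

u + w = 11.95852;  u + w = √(2b)·v, so √(2b) = 11.95852/3.694 = 3.23728.
b = (√(2b))²/2 = 10.48000/2 = 5.24000.
(Check via u − w = 2F/√(2b): u − w = 11.05618, 2F/√(2b) = 11.05619.)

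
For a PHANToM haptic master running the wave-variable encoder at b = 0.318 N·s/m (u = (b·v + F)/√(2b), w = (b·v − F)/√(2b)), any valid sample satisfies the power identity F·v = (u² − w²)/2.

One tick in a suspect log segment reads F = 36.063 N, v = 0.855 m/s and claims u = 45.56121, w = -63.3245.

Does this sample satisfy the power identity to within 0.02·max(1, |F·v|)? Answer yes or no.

F·v = 36.063×0.855 = 30.83387 W.
(u² − w²)/2 = (2075.82386 − 4009.99230)/2 = -967.08422 W.
|Δ| = 997.91809;  2% of max(1, |F·v|) = 0.61668.

no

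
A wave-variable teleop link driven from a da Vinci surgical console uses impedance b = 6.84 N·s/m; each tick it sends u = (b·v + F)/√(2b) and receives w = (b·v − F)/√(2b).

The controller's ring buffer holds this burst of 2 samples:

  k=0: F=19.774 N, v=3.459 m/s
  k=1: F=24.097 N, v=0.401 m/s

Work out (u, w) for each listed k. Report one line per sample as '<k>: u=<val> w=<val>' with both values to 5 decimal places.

0: u=11.74309 w=1.05054
1: u=7.25666 w=-5.77350

k=0: b·v=6.84×3.459=23.65956; √(2b)=3.69865; u=(23.65956+19.774)/3.69865=11.74309, w=(23.65956−19.774)/3.69865=1.05054
k=1: b·v=6.84×0.401=2.74284; √(2b)=3.69865; u=(2.74284+24.097)/3.69865=7.25666, w=(2.74284−24.097)/3.69865=-5.77350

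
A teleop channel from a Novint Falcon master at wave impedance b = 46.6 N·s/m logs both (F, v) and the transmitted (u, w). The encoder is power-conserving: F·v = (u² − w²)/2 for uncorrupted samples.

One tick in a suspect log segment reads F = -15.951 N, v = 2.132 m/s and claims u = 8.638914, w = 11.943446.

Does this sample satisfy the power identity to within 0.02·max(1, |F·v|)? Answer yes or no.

yes

F·v = (-15.951)×2.132 = -34.007532 W.
(u² − w²)/2 = (74.630835 − 142.645902)/2 = -34.007534 W.
|Δ| = 0.000002;  2% of max(1, |F·v|) = 0.680151.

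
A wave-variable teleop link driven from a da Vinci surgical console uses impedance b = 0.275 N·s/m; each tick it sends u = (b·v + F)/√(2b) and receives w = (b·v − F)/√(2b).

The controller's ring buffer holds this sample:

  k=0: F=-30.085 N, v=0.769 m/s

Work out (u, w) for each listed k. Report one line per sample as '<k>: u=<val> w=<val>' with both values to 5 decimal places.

k=0: b·v=0.275×0.769=0.21148; √(2b)=0.74162; u=(0.21148+(-30.085))/0.74162=-40.28145, w=(0.21148−(-30.085))/0.74162=40.85176

0: u=-40.28145 w=40.85176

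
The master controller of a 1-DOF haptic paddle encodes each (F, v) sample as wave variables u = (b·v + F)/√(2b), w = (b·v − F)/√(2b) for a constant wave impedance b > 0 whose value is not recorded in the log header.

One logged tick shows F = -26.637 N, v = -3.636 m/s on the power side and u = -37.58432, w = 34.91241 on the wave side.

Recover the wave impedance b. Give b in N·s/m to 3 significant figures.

u + w = -2.67191;  u + w = √(2b)·v, so √(2b) = -2.67191/(-3.636) = 0.73485.
b = (√(2b))²/2 = 0.54000/2 = 0.27000.
(Check via u − w = 2F/√(2b): u − w = -72.49673, 2F/√(2b) = -72.49655.)

b = 0.27 N·s/m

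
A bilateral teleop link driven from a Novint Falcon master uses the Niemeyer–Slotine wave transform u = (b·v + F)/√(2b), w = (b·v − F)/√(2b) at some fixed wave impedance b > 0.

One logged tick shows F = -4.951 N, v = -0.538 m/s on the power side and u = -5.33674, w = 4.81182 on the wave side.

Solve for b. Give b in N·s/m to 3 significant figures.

u + w = -0.52492;  u + w = √(2b)·v, so √(2b) = -0.52492/(-0.538) = 0.97569.
b = (√(2b))²/2 = 0.95197/2 = 0.47598.
(Check via u − w = 2F/√(2b): u − w = -10.14856, 2F/√(2b) = -10.14874.)

b = 0.476 N·s/m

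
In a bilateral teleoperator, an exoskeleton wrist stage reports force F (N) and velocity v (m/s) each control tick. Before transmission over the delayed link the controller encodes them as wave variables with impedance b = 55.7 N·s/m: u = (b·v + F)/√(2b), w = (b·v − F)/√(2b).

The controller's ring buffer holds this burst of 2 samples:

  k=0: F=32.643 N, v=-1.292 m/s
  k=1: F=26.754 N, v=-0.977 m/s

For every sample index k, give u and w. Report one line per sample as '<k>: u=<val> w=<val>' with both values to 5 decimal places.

k=0: b·v=55.7×(-1.292)=-71.96440; √(2b)=10.55462; u=(-71.96440+32.643)/10.55462=-3.72552, w=(-71.96440−32.643)/10.55462=-9.91105
k=1: b·v=55.7×(-0.977)=-54.41890; √(2b)=10.55462; u=(-54.41890+26.754)/10.55462=-2.62112, w=(-54.41890−26.754)/10.55462=-7.69075

0: u=-3.72552 w=-9.91105
1: u=-2.62112 w=-7.69075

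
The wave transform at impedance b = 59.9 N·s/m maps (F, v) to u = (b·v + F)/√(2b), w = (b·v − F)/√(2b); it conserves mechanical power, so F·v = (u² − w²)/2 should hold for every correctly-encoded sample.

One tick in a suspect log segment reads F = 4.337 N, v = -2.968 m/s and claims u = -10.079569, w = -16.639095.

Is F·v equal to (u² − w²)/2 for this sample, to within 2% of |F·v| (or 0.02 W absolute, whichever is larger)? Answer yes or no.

F·v = 4.337×(-2.968) = -12.872216 W.
(u² − w²)/2 = (101.597711 − 276.859482)/2 = -87.630886 W.
|Δ| = 74.758670;  2% of max(1, |F·v|) = 0.257444.

no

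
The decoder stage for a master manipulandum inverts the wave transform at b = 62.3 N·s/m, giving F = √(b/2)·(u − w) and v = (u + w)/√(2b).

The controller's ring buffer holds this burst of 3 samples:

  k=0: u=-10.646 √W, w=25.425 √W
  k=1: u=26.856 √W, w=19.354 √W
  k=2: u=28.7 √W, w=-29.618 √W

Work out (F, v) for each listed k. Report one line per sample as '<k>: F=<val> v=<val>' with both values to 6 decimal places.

k=0: u−w=-36.071000, u+w=14.779000; √(b/2)=5.581219, √(2b)=11.162437; F=5.581219×(-36.071)=-201.320133, v=14.779000/11.162437=1.323994
k=1: u−w=7.502000, u+w=46.210000; √(b/2)=5.581219, √(2b)=11.162437; F=5.581219×7.502=41.870301, v=46.210000/11.162437=4.139777
k=2: u−w=58.318000, u+w=-0.918000; √(b/2)=5.581219, √(2b)=11.162437; F=5.581219×58.318=325.485501, v=-0.918000/11.162437=-0.082240

0: F=-201.320133 v=1.323994
1: F=41.870301 v=4.139777
2: F=325.485501 v=-0.082240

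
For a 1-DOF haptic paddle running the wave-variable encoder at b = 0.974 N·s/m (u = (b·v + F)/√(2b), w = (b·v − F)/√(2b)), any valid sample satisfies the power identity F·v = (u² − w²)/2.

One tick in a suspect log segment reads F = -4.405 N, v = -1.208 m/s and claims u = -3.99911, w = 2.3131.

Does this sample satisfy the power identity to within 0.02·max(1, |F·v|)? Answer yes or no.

F·v = (-4.405)×(-1.208) = 5.3212 W.
(u² − w²)/2 = (15.9929 − 5.3504)/2 = 5.3212 W.
|Δ| = 0.0000;  2% of max(1, |F·v|) = 0.1064.

yes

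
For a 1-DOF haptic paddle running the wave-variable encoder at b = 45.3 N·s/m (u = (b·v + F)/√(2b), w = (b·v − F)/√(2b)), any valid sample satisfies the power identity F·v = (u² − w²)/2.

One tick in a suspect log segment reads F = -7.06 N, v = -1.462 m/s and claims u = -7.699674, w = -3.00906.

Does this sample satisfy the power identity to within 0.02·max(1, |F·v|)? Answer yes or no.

no

F·v = (-7.06)×(-1.462) = 10.321720 W.
(u² − w²)/2 = (59.284980 − 9.054442)/2 = 25.115269 W.
|Δ| = 14.793549;  2% of max(1, |F·v|) = 0.206434.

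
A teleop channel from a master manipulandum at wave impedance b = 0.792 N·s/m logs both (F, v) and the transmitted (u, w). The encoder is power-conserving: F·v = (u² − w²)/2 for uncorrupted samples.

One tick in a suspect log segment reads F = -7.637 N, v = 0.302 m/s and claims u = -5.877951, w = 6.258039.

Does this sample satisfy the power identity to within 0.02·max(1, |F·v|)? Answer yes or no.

F·v = (-7.637)×0.302 = -2.306374 W.
(u² − w²)/2 = (34.550308 − 39.163052)/2 = -2.306372 W.
|Δ| = 0.000002;  2% of max(1, |F·v|) = 0.046127.

yes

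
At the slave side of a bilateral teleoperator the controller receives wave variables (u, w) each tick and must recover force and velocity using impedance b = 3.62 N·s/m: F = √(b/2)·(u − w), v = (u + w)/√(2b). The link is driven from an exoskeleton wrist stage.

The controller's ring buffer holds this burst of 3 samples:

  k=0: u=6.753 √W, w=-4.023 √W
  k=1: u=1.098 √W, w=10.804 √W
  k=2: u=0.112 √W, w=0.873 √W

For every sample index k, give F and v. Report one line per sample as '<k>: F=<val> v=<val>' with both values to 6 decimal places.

k=0: u−w=10.776000, u+w=2.730000; √(b/2)=1.345362, √(2b)=2.690725; F=1.345362×10.776=14.497625, v=2.730000/2.690725=1.014597
k=1: u−w=-9.706000, u+w=11.902000; √(b/2)=1.345362, √(2b)=2.690725; F=1.345362×(-9.706)=-13.058088, v=11.902000/2.690725=4.423343
k=2: u−w=-0.761000, u+w=0.985000; √(b/2)=1.345362, √(2b)=2.690725; F=1.345362×(-0.761)=-1.023821, v=0.985000/2.690725=0.366072

0: F=14.497625 v=1.014597
1: F=-13.058088 v=4.423343
2: F=-1.023821 v=0.366072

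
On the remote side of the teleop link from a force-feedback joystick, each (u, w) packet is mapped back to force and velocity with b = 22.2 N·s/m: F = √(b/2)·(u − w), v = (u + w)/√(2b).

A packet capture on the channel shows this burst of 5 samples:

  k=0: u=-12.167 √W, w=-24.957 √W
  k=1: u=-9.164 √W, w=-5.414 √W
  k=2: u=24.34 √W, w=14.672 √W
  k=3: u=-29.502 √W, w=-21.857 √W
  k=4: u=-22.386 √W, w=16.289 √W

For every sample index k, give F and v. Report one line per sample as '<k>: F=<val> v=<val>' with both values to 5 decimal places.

k=0: u−w=12.79000, u+w=-37.12400; √(b/2)=3.33167, √(2b)=6.66333; F=3.33167×12.79=42.61201, v=-37.12400/6.66333=-5.57139
k=1: u−w=-3.75000, u+w=-14.57800; √(b/2)=3.33167, √(2b)=6.66333; F=3.33167×(-3.75)=-12.49375, v=-14.57800/6.66333=-2.18779
k=2: u−w=9.66800, u+w=39.01200; √(b/2)=3.33167, √(2b)=6.66333; F=3.33167×9.668=32.21055, v=39.01200/6.66333=5.85473
k=3: u−w=-7.64500, u+w=-51.35900; √(b/2)=3.33167, √(2b)=6.66333; F=3.33167×(-7.645)=-25.47059, v=-51.35900/6.66333=-7.70770
k=4: u−w=-38.67500, u+w=-6.09700; √(b/2)=3.33167, √(2b)=6.66333; F=3.33167×(-38.675)=-128.85219, v=-6.09700/6.66333=-0.91501

0: F=42.61201 v=-5.57139
1: F=-12.49375 v=-2.18779
2: F=32.21055 v=5.85473
3: F=-25.47059 v=-7.70770
4: F=-128.85219 v=-0.91501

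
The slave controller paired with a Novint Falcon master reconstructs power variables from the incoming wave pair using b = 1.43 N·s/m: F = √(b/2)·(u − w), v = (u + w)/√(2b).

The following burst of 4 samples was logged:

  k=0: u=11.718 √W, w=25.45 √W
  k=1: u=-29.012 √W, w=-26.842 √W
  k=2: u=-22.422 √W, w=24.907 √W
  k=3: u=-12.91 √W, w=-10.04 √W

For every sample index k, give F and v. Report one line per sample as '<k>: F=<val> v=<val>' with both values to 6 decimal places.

0: F=-11.611460 v=21.977899
1: F=-1.834901 v=-33.027163
2: F=-40.020301 v=1.469411
3: F=-2.426805 v=-13.570619

k=0: u−w=-13.732000, u+w=37.168000; √(b/2)=0.845577, √(2b)=1.691153; F=0.845577×(-13.732)=-11.611460, v=37.168000/1.691153=21.977899
k=1: u−w=-2.170000, u+w=-55.854000; √(b/2)=0.845577, √(2b)=1.691153; F=0.845577×(-2.17)=-1.834901, v=-55.854000/1.691153=-33.027163
k=2: u−w=-47.329000, u+w=2.485000; √(b/2)=0.845577, √(2b)=1.691153; F=0.845577×(-47.329)=-40.020301, v=2.485000/1.691153=1.469411
k=3: u−w=-2.870000, u+w=-22.950000; √(b/2)=0.845577, √(2b)=1.691153; F=0.845577×(-2.87)=-2.426805, v=-22.950000/1.691153=-13.570619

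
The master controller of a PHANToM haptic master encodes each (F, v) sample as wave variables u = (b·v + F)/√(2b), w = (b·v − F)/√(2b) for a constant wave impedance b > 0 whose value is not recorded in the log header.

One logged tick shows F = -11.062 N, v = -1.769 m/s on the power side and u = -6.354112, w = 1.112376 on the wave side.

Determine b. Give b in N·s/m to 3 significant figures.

u + w = -5.241736;  u + w = √(2b)·v, so √(2b) = -5.241736/(-1.769) = 2.963107.
b = (√(2b))²/2 = 8.780002/2 = 4.390001.
(Check via u − w = 2F/√(2b): u − w = -7.466488, 2F/√(2b) = -7.466487.)

b = 4.39 N·s/m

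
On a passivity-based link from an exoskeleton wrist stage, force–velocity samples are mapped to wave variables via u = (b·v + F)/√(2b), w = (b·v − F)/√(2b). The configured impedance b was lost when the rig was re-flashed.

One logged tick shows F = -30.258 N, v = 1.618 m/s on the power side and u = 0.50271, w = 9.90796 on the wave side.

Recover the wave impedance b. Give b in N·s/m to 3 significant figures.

u + w = 10.4107;  u + w = √(2b)·v, so √(2b) = 10.4107/1.618 = 6.4343.
b = (√(2b))²/2 = 41.4000/2 = 20.7000.
(Check via u − w = 2F/√(2b): u − w = -9.4052, 2F/√(2b) = -9.4052.)

b = 20.7 N·s/m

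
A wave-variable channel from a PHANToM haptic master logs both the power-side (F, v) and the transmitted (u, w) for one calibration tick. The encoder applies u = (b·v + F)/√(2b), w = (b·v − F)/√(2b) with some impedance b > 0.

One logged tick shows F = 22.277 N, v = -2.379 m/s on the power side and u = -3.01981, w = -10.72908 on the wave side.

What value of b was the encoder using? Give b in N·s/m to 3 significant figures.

u + w = -13.74889;  u + w = √(2b)·v, so √(2b) = -13.74889/(-2.379) = 5.77927.
b = (√(2b))²/2 = 33.39999/2 = 16.70000.
(Check via u − w = 2F/√(2b): u − w = 7.70927, 2F/√(2b) = 7.70927.)

b = 16.7 N·s/m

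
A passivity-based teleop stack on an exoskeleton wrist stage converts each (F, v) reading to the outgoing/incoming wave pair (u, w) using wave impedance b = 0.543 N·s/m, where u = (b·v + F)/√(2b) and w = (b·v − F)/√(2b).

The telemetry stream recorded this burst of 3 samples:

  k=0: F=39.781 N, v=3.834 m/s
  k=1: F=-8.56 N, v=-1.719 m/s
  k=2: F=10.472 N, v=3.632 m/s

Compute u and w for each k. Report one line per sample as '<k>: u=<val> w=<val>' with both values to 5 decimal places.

0: u=40.17113 w=-36.17566
1: u=-9.10977 w=7.31838
2: u=11.94129 w=-8.15633

k=0: b·v=0.543×3.834=2.08186; √(2b)=1.04211; u=(2.08186+39.781)/1.04211=40.17113, w=(2.08186−39.781)/1.04211=-36.17566
k=1: b·v=0.543×(-1.719)=-0.93342; √(2b)=1.04211; u=(-0.93342+(-8.56))/1.04211=-9.10977, w=(-0.93342−(-8.56))/1.04211=7.31838
k=2: b·v=0.543×3.632=1.97218; √(2b)=1.04211; u=(1.97218+10.472)/1.04211=11.94129, w=(1.97218−10.472)/1.04211=-8.15633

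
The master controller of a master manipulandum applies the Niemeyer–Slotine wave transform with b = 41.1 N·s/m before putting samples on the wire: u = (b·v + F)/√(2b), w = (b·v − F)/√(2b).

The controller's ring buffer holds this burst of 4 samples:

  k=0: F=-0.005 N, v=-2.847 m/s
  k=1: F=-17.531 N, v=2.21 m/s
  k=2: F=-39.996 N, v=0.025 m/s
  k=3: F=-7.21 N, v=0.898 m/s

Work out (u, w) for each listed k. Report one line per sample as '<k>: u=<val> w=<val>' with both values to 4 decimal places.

k=0: b·v=41.1×(-2.847)=-117.0117; √(2b)=9.0664; u=(-117.0117+(-0.005))/9.0664=-12.9066, w=(-117.0117−(-0.005))/9.0664=-12.9055
k=1: b·v=41.1×2.21=90.8310; √(2b)=9.0664; u=(90.8310+(-17.531))/9.0664=8.0848, w=(90.8310−(-17.531))/9.0664=11.9520
k=2: b·v=41.1×0.025=1.0275; √(2b)=9.0664; u=(1.0275+(-39.996))/9.0664=-4.2981, w=(1.0275−(-39.996))/9.0664=4.5248
k=3: b·v=41.1×0.898=36.9078; √(2b)=9.0664; u=(36.9078+(-7.21))/9.0664=3.2756, w=(36.9078−(-7.21))/9.0664=4.8661

0: u=-12.9066 w=-12.9055
1: u=8.0848 w=11.9520
2: u=-4.2981 w=4.5248
3: u=3.2756 w=4.8661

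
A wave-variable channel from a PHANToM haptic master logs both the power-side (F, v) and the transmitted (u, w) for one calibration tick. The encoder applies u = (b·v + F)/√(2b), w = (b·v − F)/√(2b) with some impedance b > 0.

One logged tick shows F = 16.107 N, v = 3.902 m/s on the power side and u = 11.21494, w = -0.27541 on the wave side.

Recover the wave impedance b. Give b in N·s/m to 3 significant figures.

b = 3.93 N·s/m

u + w = 10.93953;  u + w = √(2b)·v, so √(2b) = 10.93953/3.902 = 2.80357.
b = (√(2b))²/2 = 7.86000/2 = 3.93000.
(Check via u − w = 2F/√(2b): u − w = 11.49035, 2F/√(2b) = 11.49035.)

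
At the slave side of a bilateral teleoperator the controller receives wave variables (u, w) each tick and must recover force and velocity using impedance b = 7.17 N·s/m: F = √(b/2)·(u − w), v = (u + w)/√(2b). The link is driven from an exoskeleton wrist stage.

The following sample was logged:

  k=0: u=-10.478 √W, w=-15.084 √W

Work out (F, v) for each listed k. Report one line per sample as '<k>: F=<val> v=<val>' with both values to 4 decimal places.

0: F=8.7210 v=-6.7503

k=0: u−w=4.6060, u+w=-25.5620; √(b/2)=1.8934, √(2b)=3.7868; F=1.8934×4.606=8.7210, v=-25.5620/3.7868=-6.7503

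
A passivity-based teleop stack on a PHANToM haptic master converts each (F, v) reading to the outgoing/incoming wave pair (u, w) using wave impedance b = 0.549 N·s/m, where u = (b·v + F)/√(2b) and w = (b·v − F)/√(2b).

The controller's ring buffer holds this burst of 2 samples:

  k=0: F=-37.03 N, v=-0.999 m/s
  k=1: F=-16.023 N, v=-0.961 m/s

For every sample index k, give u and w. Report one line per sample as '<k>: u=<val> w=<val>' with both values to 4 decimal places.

0: u=-35.8623 w=34.8155
1: u=-15.7947 w=14.7877

k=0: b·v=0.549×(-0.999)=-0.5485; √(2b)=1.0479; u=(-0.5485+(-37.03))/1.0479=-35.8623, w=(-0.5485−(-37.03))/1.0479=34.8155
k=1: b·v=0.549×(-0.961)=-0.5276; √(2b)=1.0479; u=(-0.5276+(-16.023))/1.0479=-15.7947, w=(-0.5276−(-16.023))/1.0479=14.7877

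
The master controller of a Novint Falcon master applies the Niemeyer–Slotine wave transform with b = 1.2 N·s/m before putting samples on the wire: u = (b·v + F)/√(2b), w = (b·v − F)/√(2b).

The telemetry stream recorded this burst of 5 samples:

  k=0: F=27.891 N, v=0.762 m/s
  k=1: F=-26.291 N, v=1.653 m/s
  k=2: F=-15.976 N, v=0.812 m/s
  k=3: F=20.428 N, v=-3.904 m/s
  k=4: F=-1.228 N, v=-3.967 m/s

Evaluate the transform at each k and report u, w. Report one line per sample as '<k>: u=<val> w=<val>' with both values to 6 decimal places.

k=0: b·v=1.2×0.762=0.914400; √(2b)=1.549193; u=(0.914400+27.891)/1.549193=18.593806, w=(0.914400−27.891)/1.549193=-17.413320
k=1: b·v=1.2×1.653=1.983600; √(2b)=1.549193; u=(1.983600+(-26.291))/1.549193=-15.690359, w=(1.983600−(-26.291))/1.549193=18.251176
k=2: b·v=1.2×0.812=0.974400; √(2b)=1.549193; u=(0.974400+(-15.976))/1.549193=-9.683491, w=(0.974400−(-15.976))/1.549193=10.941436
k=3: b·v=1.2×(-3.904)=-4.684800; √(2b)=1.549193; u=(-4.684800+20.428)/1.549193=10.162192, w=(-4.684800−20.428)/1.549193=-16.210243
k=4: b·v=1.2×(-3.967)=-4.760400; √(2b)=1.549193; u=(-4.760400+(-1.228))/1.549193=-3.865496, w=(-4.760400−(-1.228))/1.549193=-2.280154

0: u=18.593806 w=-17.413320
1: u=-15.690359 w=18.251176
2: u=-9.683491 w=10.941436
3: u=10.162192 w=-16.210243
4: u=-3.865496 w=-2.280154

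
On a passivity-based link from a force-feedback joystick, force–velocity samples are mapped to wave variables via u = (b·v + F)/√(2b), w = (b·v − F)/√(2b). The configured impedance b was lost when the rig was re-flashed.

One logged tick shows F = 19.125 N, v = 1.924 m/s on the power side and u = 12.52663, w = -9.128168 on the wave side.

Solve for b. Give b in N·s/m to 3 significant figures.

u + w = 3.398462;  u + w = √(2b)·v, so √(2b) = 3.398462/1.924 = 1.766352.
b = (√(2b))²/2 = 3.120001/2 = 1.560000.
(Check via u − w = 2F/√(2b): u − w = 21.654798, 2F/√(2b) = 21.654796.)

b = 1.56 N·s/m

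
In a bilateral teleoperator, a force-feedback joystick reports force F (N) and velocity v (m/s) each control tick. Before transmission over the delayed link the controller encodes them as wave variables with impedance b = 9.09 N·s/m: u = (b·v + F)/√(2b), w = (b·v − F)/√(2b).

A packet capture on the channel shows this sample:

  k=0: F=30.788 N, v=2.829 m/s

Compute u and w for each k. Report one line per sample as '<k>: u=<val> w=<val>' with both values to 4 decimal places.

0: u=13.2519 w=-1.1896

k=0: b·v=9.09×2.829=25.7156; √(2b)=4.2638; u=(25.7156+30.788)/4.2638=13.2519, w=(25.7156−30.788)/4.2638=-1.1896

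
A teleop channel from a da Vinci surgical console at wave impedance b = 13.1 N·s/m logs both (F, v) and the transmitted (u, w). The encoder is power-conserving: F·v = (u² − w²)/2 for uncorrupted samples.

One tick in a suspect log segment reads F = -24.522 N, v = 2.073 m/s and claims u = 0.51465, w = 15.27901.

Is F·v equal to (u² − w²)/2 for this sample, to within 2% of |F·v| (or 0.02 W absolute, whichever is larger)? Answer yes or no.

no

F·v = (-24.522)×2.073 = -50.8341 W.
(u² − w²)/2 = (0.2649 − 233.4481)/2 = -116.5916 W.
|Δ| = 65.7575;  2% of max(1, |F·v|) = 1.0167.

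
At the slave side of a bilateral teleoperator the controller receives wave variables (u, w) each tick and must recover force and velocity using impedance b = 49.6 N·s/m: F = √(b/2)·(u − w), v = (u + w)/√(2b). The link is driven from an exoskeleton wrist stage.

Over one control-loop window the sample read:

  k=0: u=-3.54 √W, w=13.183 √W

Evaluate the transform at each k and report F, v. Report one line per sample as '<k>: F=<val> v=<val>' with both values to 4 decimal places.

k=0: u−w=-16.7230, u+w=9.6430; √(b/2)=4.9800, √(2b)=9.9599; F=4.9800×(-16.723)=-83.2799, v=9.6430/9.9599=0.9682

0: F=-83.2799 v=0.9682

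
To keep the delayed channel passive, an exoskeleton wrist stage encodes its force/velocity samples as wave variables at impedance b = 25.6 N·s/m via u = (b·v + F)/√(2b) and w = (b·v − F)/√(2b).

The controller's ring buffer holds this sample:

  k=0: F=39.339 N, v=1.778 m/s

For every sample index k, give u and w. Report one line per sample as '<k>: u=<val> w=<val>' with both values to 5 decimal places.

k=0: b·v=25.6×1.778=45.51680; √(2b)=7.15542; u=(45.51680+39.339)/7.15542=11.85896, w=(45.51680−39.339)/7.15542=0.86337

0: u=11.85896 w=0.86337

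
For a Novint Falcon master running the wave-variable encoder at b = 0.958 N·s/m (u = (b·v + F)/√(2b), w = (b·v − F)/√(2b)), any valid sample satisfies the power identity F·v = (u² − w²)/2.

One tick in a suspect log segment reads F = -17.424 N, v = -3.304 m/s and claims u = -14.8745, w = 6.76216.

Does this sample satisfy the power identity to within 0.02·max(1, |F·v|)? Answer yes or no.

no

F·v = (-17.424)×(-3.304) = 57.56890 W.
(u² − w²)/2 = (221.25075 − 45.72681)/2 = 87.76197 W.
|Δ| = 30.19308;  2% of max(1, |F·v|) = 1.15138.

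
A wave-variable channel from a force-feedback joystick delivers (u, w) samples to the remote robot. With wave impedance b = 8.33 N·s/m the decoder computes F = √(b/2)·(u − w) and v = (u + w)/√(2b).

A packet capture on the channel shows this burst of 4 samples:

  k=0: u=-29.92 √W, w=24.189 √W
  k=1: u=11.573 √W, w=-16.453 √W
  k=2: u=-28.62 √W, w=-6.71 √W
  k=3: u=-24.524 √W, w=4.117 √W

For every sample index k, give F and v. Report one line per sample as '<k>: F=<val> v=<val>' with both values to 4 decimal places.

0: F=-110.4274 v=-1.4041
1: F=57.1964 v=-1.1956
2: F=-44.7147 v=-8.6558
3: F=-58.4515 v=-4.9997

k=0: u−w=-54.1090, u+w=-5.7310; √(b/2)=2.0408, √(2b)=4.0817; F=2.0408×(-54.109)=-110.4274, v=-5.7310/4.0817=-1.4041
k=1: u−w=28.0260, u+w=-4.8800; √(b/2)=2.0408, √(2b)=4.0817; F=2.0408×28.026=57.1964, v=-4.8800/4.0817=-1.1956
k=2: u−w=-21.9100, u+w=-35.3300; √(b/2)=2.0408, √(2b)=4.0817; F=2.0408×(-21.91)=-44.7147, v=-35.3300/4.0817=-8.6558
k=3: u−w=-28.6410, u+w=-20.4070; √(b/2)=2.0408, √(2b)=4.0817; F=2.0408×(-28.641)=-58.4515, v=-20.4070/4.0817=-4.9997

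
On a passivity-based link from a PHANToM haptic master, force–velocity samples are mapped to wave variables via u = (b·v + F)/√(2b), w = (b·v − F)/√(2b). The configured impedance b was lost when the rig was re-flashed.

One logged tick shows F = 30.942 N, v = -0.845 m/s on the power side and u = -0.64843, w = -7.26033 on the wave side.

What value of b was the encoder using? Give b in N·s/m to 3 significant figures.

u + w = -7.9088;  u + w = √(2b)·v, so √(2b) = -7.9088/(-0.845) = 9.3595.
b = (√(2b))²/2 = 87.5999/2 = 43.7999.
(Check via u − w = 2F/√(2b): u − w = 6.6119, 2F/√(2b) = 6.6119.)

b = 43.8 N·s/m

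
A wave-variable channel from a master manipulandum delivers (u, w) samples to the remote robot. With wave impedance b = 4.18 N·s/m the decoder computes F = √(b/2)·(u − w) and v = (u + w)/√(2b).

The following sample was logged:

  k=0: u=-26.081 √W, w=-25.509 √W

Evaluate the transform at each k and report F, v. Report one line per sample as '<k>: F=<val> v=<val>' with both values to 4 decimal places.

k=0: u−w=-0.5720, u+w=-51.5900; √(b/2)=1.4457, √(2b)=2.8914; F=1.4457×(-0.572)=-0.8269, v=-51.5900/2.8914=-17.8428

0: F=-0.8269 v=-17.8428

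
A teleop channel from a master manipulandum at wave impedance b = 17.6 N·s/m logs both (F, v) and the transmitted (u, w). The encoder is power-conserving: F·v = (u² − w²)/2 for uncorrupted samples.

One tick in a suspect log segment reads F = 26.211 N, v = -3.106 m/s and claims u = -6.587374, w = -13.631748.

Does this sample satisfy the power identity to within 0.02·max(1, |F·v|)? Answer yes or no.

F·v = 26.211×(-3.106) = -81.411366 W.
(u² − w²)/2 = (43.393496 − 185.824554)/2 = -71.215529 W.
|Δ| = 10.195837;  2% of max(1, |F·v|) = 1.628227.

no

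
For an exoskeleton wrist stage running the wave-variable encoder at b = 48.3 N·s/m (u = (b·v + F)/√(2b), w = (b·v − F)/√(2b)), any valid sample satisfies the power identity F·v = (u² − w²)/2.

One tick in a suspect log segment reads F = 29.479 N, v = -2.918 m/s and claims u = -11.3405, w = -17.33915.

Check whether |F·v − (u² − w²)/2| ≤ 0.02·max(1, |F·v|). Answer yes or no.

F·v = 29.479×(-2.918) = -86.01972 W.
(u² − w²)/2 = (128.60694 − 300.64612)/2 = -86.01959 W.
|Δ| = 0.00013;  2% of max(1, |F·v|) = 1.72039.

yes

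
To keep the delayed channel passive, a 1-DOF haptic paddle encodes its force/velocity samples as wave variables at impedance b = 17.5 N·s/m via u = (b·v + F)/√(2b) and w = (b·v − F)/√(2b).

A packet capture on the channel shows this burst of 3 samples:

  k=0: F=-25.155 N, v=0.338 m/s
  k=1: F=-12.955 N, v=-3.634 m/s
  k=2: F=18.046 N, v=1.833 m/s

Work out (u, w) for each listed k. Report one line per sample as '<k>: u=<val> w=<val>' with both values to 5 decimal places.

k=0: b·v=17.5×0.338=5.91500; √(2b)=5.91608; u=(5.91500+(-25.155))/5.91608=-3.25215, w=(5.91500−(-25.155))/5.91608=5.25179
k=1: b·v=17.5×(-3.634)=-63.59500; √(2b)=5.91608; u=(-63.59500+(-12.955))/5.91608=-12.93931, w=(-63.59500−(-12.955))/5.91608=-8.55972
k=2: b·v=17.5×1.833=32.07750; √(2b)=5.91608; u=(32.07750+18.046)/5.91608=8.47242, w=(32.07750−18.046)/5.91608=2.37176

0: u=-3.25215 w=5.25179
1: u=-12.93931 w=-8.55972
2: u=8.47242 w=2.37176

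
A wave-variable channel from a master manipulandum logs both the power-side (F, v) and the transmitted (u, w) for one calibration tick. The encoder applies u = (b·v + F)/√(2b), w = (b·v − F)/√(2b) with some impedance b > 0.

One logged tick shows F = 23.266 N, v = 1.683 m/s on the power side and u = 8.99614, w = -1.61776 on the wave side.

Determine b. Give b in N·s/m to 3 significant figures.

b = 9.61 N·s/m

u + w = 7.3784;  u + w = √(2b)·v, so √(2b) = 7.3784/1.683 = 4.3841.
b = (√(2b))²/2 = 19.2200/2 = 9.6100.
(Check via u − w = 2F/√(2b): u − w = 10.6139, 2F/√(2b) = 10.6139.)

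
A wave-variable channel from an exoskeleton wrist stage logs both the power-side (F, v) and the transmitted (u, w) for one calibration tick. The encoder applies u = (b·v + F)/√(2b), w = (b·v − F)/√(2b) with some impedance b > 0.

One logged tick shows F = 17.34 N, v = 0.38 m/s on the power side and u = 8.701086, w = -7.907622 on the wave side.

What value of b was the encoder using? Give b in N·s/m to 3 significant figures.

u + w = 0.793464;  u + w = √(2b)·v, so √(2b) = 0.793464/0.38 = 2.088063.
b = (√(2b))²/2 = 4.360008/2 = 2.180004.
(Check via u − w = 2F/√(2b): u − w = 16.608708, 2F/√(2b) = 16.608693.)

b = 2.18 N·s/m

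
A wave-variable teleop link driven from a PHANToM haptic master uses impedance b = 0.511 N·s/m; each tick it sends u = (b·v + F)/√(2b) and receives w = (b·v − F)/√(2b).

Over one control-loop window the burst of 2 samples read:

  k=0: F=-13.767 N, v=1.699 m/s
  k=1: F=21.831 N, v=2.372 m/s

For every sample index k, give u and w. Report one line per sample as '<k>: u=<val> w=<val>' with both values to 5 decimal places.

k=0: b·v=0.511×1.699=0.86819; √(2b)=1.01094; u=(0.86819+(-13.767))/1.01094=-12.75922, w=(0.86819−(-13.767))/1.01094=14.47681
k=1: b·v=0.511×2.372=1.21209; √(2b)=1.01094; u=(1.21209+21.831)/1.01094=22.79373, w=(1.21209−21.831)/1.01094=-20.39578

0: u=-12.75922 w=14.47681
1: u=22.79373 w=-20.39578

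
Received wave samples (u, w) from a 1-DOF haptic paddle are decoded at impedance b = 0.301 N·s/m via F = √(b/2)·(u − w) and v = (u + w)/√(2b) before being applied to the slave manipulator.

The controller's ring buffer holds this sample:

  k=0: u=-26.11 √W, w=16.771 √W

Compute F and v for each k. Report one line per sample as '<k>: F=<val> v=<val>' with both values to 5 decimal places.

0: F=-16.63540 v=-12.03655

k=0: u−w=-42.88100, u+w=-9.33900; √(b/2)=0.38794, √(2b)=0.77589; F=0.38794×(-42.881)=-16.63540, v=-9.33900/0.77589=-12.03655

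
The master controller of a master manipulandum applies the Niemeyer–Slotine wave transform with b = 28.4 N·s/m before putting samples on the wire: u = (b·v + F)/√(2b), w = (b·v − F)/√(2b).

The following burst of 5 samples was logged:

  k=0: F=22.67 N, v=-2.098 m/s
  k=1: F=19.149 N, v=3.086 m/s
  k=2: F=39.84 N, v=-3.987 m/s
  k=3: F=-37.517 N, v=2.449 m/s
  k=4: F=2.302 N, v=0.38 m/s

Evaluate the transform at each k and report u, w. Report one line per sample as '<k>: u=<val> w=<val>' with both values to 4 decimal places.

0: u=-4.8979 w=-10.9139
1: u=14.1697 w=9.0881
2: u=-9.7379 w=-20.3104
3: u=4.2506 w=14.2065
4: u=1.7374 w=1.1265

k=0: b·v=28.4×(-2.098)=-59.5832; √(2b)=7.5366; u=(-59.5832+22.67)/7.5366=-4.8979, w=(-59.5832−22.67)/7.5366=-10.9139
k=1: b·v=28.4×3.086=87.6424; √(2b)=7.5366; u=(87.6424+19.149)/7.5366=14.1697, w=(87.6424−19.149)/7.5366=9.0881
k=2: b·v=28.4×(-3.987)=-113.2308; √(2b)=7.5366; u=(-113.2308+39.84)/7.5366=-9.7379, w=(-113.2308−39.84)/7.5366=-20.3104
k=3: b·v=28.4×2.449=69.5516; √(2b)=7.5366; u=(69.5516+(-37.517))/7.5366=4.2506, w=(69.5516−(-37.517))/7.5366=14.2065
k=4: b·v=28.4×0.38=10.7920; √(2b)=7.5366; u=(10.7920+2.302)/7.5366=1.7374, w=(10.7920−2.302)/7.5366=1.1265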